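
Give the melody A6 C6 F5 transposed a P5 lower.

D6 F5 Bb4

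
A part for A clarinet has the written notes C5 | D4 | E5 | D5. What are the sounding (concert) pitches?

Written C4 on the A clarinet sounds as A3, a minor third lower; apply that shift to every note.
C5 gives A4
D4 gives B3
E5 gives C#5
D5 gives B4

A4 B3 C#5 B4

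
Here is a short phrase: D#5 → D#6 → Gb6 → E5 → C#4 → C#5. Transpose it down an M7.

E4 E5 Abb5 F4 D3 D4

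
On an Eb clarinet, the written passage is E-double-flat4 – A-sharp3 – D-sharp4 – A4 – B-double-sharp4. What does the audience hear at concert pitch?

Gbb4 C#4 F#4 C5 D##5

Written C4 on the Eb clarinet sounds as Eb4, a minor third higher; apply that shift to every note.
Ebb4 to Gbb4
A#3 to C#4
D#4 to F#4
A4 to C5
B##4 to D##5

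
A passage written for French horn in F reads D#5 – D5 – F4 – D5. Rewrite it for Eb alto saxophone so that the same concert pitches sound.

E#5 E5 G4 E5

First find concert pitch: the French horn in F sounds a perfect fifth below written, so D#5 D5 F4 D5 sounds G#4 G4 Bb3 G4.
Then write for Eb alto saxophone: it sounds a major sixth below written, so the part must be a major sixth above concert.
G#4 → E#5
G4 → E5
Bb3 → G4
G4 → E5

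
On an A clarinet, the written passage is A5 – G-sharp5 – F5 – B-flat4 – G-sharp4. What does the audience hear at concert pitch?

F#5 E#5 D5 G4 E#4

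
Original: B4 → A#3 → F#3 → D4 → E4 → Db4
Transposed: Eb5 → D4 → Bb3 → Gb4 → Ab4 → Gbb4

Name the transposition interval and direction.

up a diminished fourth

From B4 to Eb5 is 4 letter names — a fourth of some quality.
B4 to Eb5 is 4 semitones, which makes it a diminished fourth; the second version is higher, so the direction is up.
Checking another pair — Db4 → Gbb4 — gives the same interval.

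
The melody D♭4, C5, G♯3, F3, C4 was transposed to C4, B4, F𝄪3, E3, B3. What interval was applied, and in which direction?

down a minor second

From Db4 to C4 is 2 letter names — a second of some quality.
C4 to Db4 is 1 semitone, which makes it a minor second; the second version is lower, so the direction is down.
Checking another pair — C4 → B3 — gives the same interval.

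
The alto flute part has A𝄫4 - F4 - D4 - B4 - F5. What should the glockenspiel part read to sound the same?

Ebb2 C2 A1 F#2 C3

First find concert pitch: the alto flute sounds a perfect fourth below written, so A𝄫4 F4 D4 B4 F5 sounds Ebb4 C4 A3 F#4 C5.
Then write for glockenspiel: it sounds a perfect fifteenth above written, so the part must be a perfect fifteenth below concert.
Ebb4 → Ebb2
C4 → C2
A3 → A1
F#4 → F#2
C5 → C3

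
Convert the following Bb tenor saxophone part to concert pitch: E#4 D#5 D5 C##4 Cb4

Written C4 on the Bb tenor saxophone sounds as Bb2, a major ninth lower; apply that shift to every note.
E#4 becomes D#3
D#5 becomes C#4
D5 becomes C4
C##4 becomes B#2
Cb4 becomes Bbb2

D#3 C#4 C4 B#2 Bbb2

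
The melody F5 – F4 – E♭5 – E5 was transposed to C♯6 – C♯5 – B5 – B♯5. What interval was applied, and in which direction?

up an augmented fifth

From F5 to C#6 is 5 letter names — a fifth of some quality.
F5 to C#6 is 8 semitones, which makes it an augmented fifth; the second version is higher, so the direction is up.
Checking another pair — E5 → B#5 — gives the same interval.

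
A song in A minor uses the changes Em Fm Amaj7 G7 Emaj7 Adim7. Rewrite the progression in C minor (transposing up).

Gm Abm Cmaj7 Bb7 Gmaj7 Cdim7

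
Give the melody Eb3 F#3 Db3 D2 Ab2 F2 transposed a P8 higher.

Eb4 F#4 Db4 D3 Ab3 F3

A perfect octave up from Eb3 gives Eb4.
A perfect octave up from F#3 gives F#4.
Db3: an octave up reaches D, and 12 semitones makes it Db4.
A perfect octave up from D2 gives D3.
Ab2 up a perfect octave is Ab3.
F2: an octave up reaches F, and 12 semitones makes it F3.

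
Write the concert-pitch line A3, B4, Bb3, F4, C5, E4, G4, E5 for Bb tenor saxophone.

B4 C#6 C5 G5 D6 F#5 A5 F#6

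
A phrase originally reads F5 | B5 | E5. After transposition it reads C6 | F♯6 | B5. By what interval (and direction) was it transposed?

Take the first pair: F5 → C6. F to C spans 5 letter names, so the interval is some kind of fifth.
F5 to C6 is 7 semitones, which makes it a perfect fifth; the second version is higher, so the direction is up.
Checking another pair — E5 → B5 — gives the same interval.

up a perfect fifth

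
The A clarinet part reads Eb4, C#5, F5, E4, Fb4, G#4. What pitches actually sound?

The A clarinet sounds a minor third below written, so transpose each written note down a minor third.
Eb4 -> C4
C#5 -> A#4
F5 -> D5
E4 -> C#4
Fb4 -> Db4
G#4 -> E#4

C4 A#4 D5 C#4 Db4 E#4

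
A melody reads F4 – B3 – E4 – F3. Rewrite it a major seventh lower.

Gb3 C3 F3 Gb2

F4 gives Gb3
B3 gives C3
E4 gives F3
F3 gives Gb2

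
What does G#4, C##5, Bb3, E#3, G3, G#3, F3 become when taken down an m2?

F##4 B##4 A3 D##3 F#3 F##3 E3

A minor second down from G#4 gives F##4.
C##5: a second down reaches B, and 1 semitone makes it B##4.
Bb3: a second down reaches A, and 1 semitone makes it A3.
A minor second down from E#3 gives D##3.
G3: a second down reaches F, and 1 semitone makes it F#3.
G#3 down a minor second is F##3.
A minor second down from F3 gives E3.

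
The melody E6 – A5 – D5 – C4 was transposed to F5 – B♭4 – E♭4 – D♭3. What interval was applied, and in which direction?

down a major seventh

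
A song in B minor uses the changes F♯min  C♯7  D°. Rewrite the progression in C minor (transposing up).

B minor up to C minor is a minor second; each chord root moves by that interval while the quality stays the same.
F♯min: root F♯ up a minor second → G, giving Gmin.
C♯7: root C♯ up a minor second → D, giving D7.
D°: root D up a minor second → Eb, giving Eb°.

Gmin D7 Eb°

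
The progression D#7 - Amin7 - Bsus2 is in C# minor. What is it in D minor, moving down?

C# minor down to D minor is a major seventh; each chord root moves by that interval while the quality stays the same.
D#7: root D# down a major seventh → E, giving E7.
Amin7: root A down a major seventh → Bb, giving Bbmin7.
Bsus2: root B down a major seventh → C, giving Csus2.

E7 Bbmin7 Csus2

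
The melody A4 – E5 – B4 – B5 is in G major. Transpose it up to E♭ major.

F5 C6 G5 G6

G major to E♭ major up is a minor sixth, so every note moves up by that interval.
A4 to F5
E5 to C6
B4 to G5
B5 to G6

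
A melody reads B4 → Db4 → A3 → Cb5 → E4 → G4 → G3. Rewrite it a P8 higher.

B4 up a perfect octave is B5.
A perfect octave up from Db4 gives Db5.
A perfect octave up from A3 gives A4.
Cb5: an octave up reaches C, and 12 semitones makes it Cb6.
E4: an octave up reaches E, and 12 semitones makes it E5.
A perfect octave up from G4 gives G5.
A perfect octave up from G3 gives G4.

B5 Db5 A4 Cb6 E5 G5 G4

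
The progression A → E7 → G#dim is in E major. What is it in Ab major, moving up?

Db Ab7 Cdim

E major up to Ab major is a diminished fourth; each chord root moves by that interval while the quality stays the same.
A: root A up a diminished fourth → Db, giving Db.
E7: root E up a diminished fourth → Ab, giving Ab7.
G#dim: root G# up a diminished fourth → C, giving Cdim.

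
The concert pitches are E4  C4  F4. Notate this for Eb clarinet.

C#4 A3 D4

The Eb clarinet sounds a minor third above written, so the written part must be a minor third below concert — transpose each note down.
E4 to C#4
C4 to A3
F4 to D4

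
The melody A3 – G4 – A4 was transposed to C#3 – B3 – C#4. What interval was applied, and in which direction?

Take the first pair: A3 → C#3. A to C spans 6 letter names, so the interval is some kind of sixth.
C#3 to A3 is 8 semitones, which makes it a minor sixth; the second version is lower, so the direction is down.
Checking another pair — A4 → C#4 — gives the same interval.

down a minor sixth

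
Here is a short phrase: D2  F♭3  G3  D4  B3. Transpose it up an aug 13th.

An augmented thirteenth up from D2 gives B#3.
Fb3: a thirteenth up reaches D, and 22 semitones makes it D5.
G3: a thirteenth up reaches E, and 22 semitones makes it E#5.
An augmented thirteenth up from D4 gives B#5.
B3 up an augmented thirteenth is G##5.

B#3 D5 E#5 B#5 G##5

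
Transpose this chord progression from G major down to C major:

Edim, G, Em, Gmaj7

G major down to C major is a perfect fifth; each chord root moves by that interval while the quality stays the same.
Edim: root E down a perfect fifth → A, giving Adim.
G: root G down a perfect fifth → C, giving C.
Em: root E down a perfect fifth → A, giving Am.
Gmaj7: root G down a perfect fifth → C, giving Cmaj7.

Adim C Am Cmaj7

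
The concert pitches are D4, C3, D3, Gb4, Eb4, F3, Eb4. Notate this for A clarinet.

F4 Eb3 F3 Bbb4 Gb4 Ab3 Gb4

Written C4 sounds as A3 on the A clarinet, so concert pitches are written a minor third up.
D4 gives F4
C3 gives Eb3
D3 gives F3
Gb4 gives Bbb4
Eb4 gives Gb4
F3 gives Ab3
Eb4 gives Gb4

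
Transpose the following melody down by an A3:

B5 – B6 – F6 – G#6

Gb5 Gb6 Dbb6 Eb6

B5 → Gb5
B6 → Gb6
F6 → Dbb6
G#6 → Eb6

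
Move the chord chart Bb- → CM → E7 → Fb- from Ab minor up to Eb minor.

F- GM B7 Cb-

Ab minor up to Eb minor is a perfect fifth; each chord root moves by that interval while the quality stays the same.
Bb-: root Bb up a perfect fifth → F, giving F-.
CM: root C up a perfect fifth → G, giving GM.
E7: root E up a perfect fifth → B, giving B7.
Fb-: root Fb up a perfect fifth → Cb, giving Cb-.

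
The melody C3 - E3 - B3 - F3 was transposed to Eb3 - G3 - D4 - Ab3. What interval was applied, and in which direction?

From C3 to Eb3 is 3 letter names — a third of some quality.
C3 to Eb3 is 3 semitones, which makes it a minor third; the second version is higher, so the direction is up.
Checking another pair — F3 → Ab3 — gives the same interval.

up a minor third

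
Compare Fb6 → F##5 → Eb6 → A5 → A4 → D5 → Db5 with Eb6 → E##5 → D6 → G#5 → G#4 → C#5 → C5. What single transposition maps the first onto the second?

From Fb6 to Eb6 is 2 letter names — a second of some quality.
Eb6 to Fb6 is 1 semitone, which makes it a minor second; the second version is lower, so the direction is down.
Checking another pair — Db5 → C5 — gives the same interval.

down a minor second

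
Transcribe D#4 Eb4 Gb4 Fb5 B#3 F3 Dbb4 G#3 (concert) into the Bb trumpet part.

Written C4 sounds as Bb3 on the Bb trumpet, so concert pitches are written a major second up.
D#4 -> E#4
Eb4 -> F4
Gb4 -> Ab4
Fb5 -> Gb5
B#3 -> C##4
F3 -> G3
Dbb4 -> Ebb4
G#3 -> A#3

E#4 F4 Ab4 Gb5 C##4 G3 Ebb4 A#3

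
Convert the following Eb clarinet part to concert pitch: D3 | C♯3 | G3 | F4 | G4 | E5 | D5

F3 E3 Bb3 Ab4 Bb4 G5 F5

The Eb clarinet sounds a minor third above written, so transpose each written note up a minor third.
D3 -> F3
C#3 -> E3
G3 -> Bb3
F4 -> Ab4
G4 -> Bb4
E5 -> G5
D5 -> F5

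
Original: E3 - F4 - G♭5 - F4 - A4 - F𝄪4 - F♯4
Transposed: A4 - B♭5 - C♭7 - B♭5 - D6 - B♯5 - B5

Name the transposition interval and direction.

up a perfect eleventh

From E3 to A4 is 11 letter names — an eleventh of some quality.
E3 to A4 is 17 semitones, which makes it a perfect eleventh; the second version is higher, so the direction is up.
Checking another pair — F#4 → B5 — gives the same interval.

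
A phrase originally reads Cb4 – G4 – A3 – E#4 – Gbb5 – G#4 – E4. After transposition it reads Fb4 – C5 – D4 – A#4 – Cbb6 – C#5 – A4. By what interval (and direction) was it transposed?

up a perfect fourth

Take the first pair: Cb4 → Fb4. C to F spans 4 letter names, so the interval is some kind of fourth.
Cb4 to Fb4 is 5 semitones, which makes it a perfect fourth; the second version is higher, so the direction is up.
Checking another pair — E4 → A4 — gives the same interval.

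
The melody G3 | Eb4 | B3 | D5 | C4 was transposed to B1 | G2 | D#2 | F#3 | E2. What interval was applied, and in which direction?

Take the first pair: G3 → B1. G to B spans 13 letter names, so the interval is some kind of thirteenth.
B1 to G3 is 20 semitones, which makes it a minor thirteenth; the second version is lower, so the direction is down.
Checking another pair — C4 → E2 — gives the same interval.

down a minor thirteenth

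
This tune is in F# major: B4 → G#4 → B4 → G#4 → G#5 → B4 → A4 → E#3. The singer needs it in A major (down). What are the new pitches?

F# major to A major down is a major sixth, so every note moves down by that interval.
B4 gives D4
G#4 gives B3
B4 gives D4
G#4 gives B3
G#5 gives B4
B4 gives D4
A4 gives C4
E#3 gives G#2

D4 B3 D4 B3 B4 D4 C4 G#2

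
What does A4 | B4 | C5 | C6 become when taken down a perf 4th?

A4 down a perfect fourth is E4.
B4 down a perfect fourth is F#4.
A perfect fourth down from C5 gives G4.
A perfect fourth down from C6 gives G5.

E4 F#4 G4 G5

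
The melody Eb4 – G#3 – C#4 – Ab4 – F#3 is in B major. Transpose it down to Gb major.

Cbb4 Eb3 Ab3 Fbb4 Db3

B major to Gb major down is an augmented third, so every note moves down by that interval.
Eb4 → Cbb4
G#3 → Eb3
C#4 → Ab3
Ab4 → Fbb4
F#3 → Db3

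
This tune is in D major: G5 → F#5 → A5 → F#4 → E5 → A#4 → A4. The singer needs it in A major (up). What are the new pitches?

D6 C#6 E6 C#5 B5 E#5 E5

From D up to A is a perfect fifth; apply that to each pitch.
G5 becomes D6
F#5 becomes C#6
A5 becomes E6
F#4 becomes C#5
E5 becomes B5
A#4 becomes E#5
A4 becomes E5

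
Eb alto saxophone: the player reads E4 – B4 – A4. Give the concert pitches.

The Eb alto saxophone sounds a major sixth below written, so transpose each written note down a major sixth.
E4 → G3
B4 → D4
A4 → C4

G3 D4 C4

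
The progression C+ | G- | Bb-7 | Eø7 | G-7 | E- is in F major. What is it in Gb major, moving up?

Db+ Ab- Cb-7 Fø7 Ab-7 F-

F major up to Gb major is a minor second; each chord root moves by that interval while the quality stays the same.
C+: root C up a minor second → Db, giving Db+.
G-: root G up a minor second → Ab, giving Ab-.
Bb-7: root Bb up a minor second → Cb, giving Cb-7.
Eø7: root E up a minor second → F, giving Fø7.
G-7: root G up a minor second → Ab, giving Ab-7.
E-: root E up a minor second → F, giving F-.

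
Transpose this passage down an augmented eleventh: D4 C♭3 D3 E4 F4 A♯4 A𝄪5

Ab2 Gbb1 Ab1 Bb2 Cb3 E3 E#4

D4 down an augmented eleventh is Ab2.
Cb3: an eleventh down reaches G, and 18 semitones makes it Gbb1.
D3 down an augmented eleventh is Ab1.
E4 down an augmented eleventh is Bb2.
An augmented eleventh down from F4 gives Cb3.
A#4 down an augmented eleventh is E3.
An augmented eleventh down from A##5 gives E#4.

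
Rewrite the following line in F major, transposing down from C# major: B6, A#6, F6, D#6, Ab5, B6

Eb6 D6 Bbb5 G5 Dbb5 Eb6

From C# down to F is an augmented fifth; apply that to each pitch.
B6 gives Eb6
A#6 gives D6
F6 gives Bbb5
D#6 gives G5
Ab5 gives Dbb5
B6 gives Eb6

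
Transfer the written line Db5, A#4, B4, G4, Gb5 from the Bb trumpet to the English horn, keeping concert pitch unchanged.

First find concert pitch: the Bb trumpet sounds a major second below written, so Db5 A#4 B4 G4 Gb5 sounds Cb5 G#4 A4 F4 Fb5.
Then write for English horn: it sounds a perfect fifth below written, so the part must be a perfect fifth above concert.
Cb5 → Gb5
G#4 → D#5
A4 → E5
F4 → C5
Fb5 → Cb6

Gb5 D#5 E5 C5 Cb6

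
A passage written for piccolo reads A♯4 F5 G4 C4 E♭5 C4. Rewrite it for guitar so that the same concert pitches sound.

A#6 F7 G6 C6 Eb7 C6

First find concert pitch: the piccolo sounds a perfect octave above written, so A♯4 F5 G4 C4 E♭5 C4 sounds A#5 F6 G5 C5 Eb6 C5.
Then write for guitar: it sounds a perfect octave below written, so the part must be a perfect octave above concert.
A#5 → A#6
F6 → F7
G5 → G6
C5 → C6
Eb6 → Eb7
C5 → C6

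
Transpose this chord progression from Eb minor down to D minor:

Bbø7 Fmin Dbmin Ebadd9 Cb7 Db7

Eb minor down to D minor is a minor second; each chord root moves by that interval while the quality stays the same.
Bbø7: root Bb down a minor second → A, giving Aø7.
Fmin: root F down a minor second → E, giving Emin.
Dbmin: root Db down a minor second → C, giving Cmin.
Ebadd9: root Eb down a minor second → D, giving Dadd9.
Cb7: root Cb down a minor second → Bb, giving Bb7.
Db7: root Db down a minor second → C, giving C7.

Aø7 Emin Cmin Dadd9 Bb7 C7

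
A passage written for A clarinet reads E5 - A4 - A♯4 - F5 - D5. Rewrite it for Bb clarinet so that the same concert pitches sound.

D#5 G#4 G##4 E5 C#5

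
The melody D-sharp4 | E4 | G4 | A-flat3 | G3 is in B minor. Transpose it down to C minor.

From B down to C is a major seventh; apply that to each pitch.
D#4 to E3
E4 to F3
G4 to Ab3
Ab3 to Bbb2
G3 to Ab2

E3 F3 Ab3 Bbb2 Ab2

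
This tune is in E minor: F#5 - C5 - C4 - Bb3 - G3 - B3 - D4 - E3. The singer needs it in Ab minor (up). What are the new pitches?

From E up to Ab is a diminished fourth; apply that to each pitch.
F#5 becomes Bb5
C5 becomes Fb5
C4 becomes Fb4
Bb3 becomes Ebb4
G3 becomes Cb4
B3 becomes Eb4
D4 becomes Gb4
E3 becomes Ab3

Bb5 Fb5 Fb4 Ebb4 Cb4 Eb4 Gb4 Ab3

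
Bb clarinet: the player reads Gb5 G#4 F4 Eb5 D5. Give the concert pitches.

Fb5 F#4 Eb4 Db5 C5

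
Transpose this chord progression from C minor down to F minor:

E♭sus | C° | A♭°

Absus F° Db°

C minor down to F minor is a perfect fifth; each chord root moves by that interval while the quality stays the same.
E♭sus: root E♭ down a perfect fifth → Ab, giving Absus.
C°: root C down a perfect fifth → F, giving F°.
A♭°: root A♭ down a perfect fifth → Db, giving Db°.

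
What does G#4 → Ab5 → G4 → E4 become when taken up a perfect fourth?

G#4 to C#5
Ab5 to Db6
G4 to C5
E4 to A4

C#5 Db6 C5 A4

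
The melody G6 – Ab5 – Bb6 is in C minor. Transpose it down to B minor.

F#6 G5 A6

C minor to B minor down is a minor second, so every note moves down by that interval.
G6 becomes F#6
Ab5 becomes G5
Bb6 becomes A6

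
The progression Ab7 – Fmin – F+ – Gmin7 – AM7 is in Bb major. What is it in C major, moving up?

Bb7 Gmin G+ Amin7 BM7

Bb major up to C major is a major second; each chord root moves by that interval while the quality stays the same.
Ab7: root Ab up a major second → Bb, giving Bb7.
Fmin: root F up a major second → G, giving Gmin.
F+: root F up a major second → G, giving G+.
Gmin7: root G up a major second → A, giving Amin7.
AM7: root A up a major second → B, giving BM7.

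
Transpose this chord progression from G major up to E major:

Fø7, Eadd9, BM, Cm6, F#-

Dø7 C#add9 G#M Am6 D#-

G major up to E major is a major sixth; each chord root moves by that interval while the quality stays the same.
Fø7: root F up a major sixth → D, giving Dø7.
Eadd9: root E up a major sixth → C#, giving C#add9.
BM: root B up a major sixth → G#, giving G#M.
Cm6: root C up a major sixth → A, giving Am6.
F#-: root F# up a major sixth → D#, giving D#-.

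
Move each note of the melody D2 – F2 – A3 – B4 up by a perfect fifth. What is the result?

D2 up a perfect fifth is A2.
A perfect fifth up from F2 gives C3.
A3: a fifth up reaches E, and 7 semitones makes it E4.
B4 up a perfect fifth is F#5.

A2 C3 E4 F#5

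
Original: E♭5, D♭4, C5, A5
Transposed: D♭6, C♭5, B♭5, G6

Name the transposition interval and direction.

From Eb5 to Db6 is 7 letter names — a seventh of some quality.
Eb5 to Db6 is 10 semitones, which makes it a minor seventh; the second version is higher, so the direction is up.
Checking another pair — A5 → G6 — gives the same interval.

up a minor seventh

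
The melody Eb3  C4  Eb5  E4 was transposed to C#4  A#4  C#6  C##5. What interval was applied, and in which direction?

up an augmented sixth

Take the first pair: Eb3 → C#4. E to C spans 6 letter names, so the interval is some kind of sixth.
Eb3 to C#4 is 10 semitones, which makes it an augmented sixth; the second version is higher, so the direction is up.
Checking another pair — E4 → C##5 — gives the same interval.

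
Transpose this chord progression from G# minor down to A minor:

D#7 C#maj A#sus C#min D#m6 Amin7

E7 Dmaj Bsus Dmin Em6 Bbmin7

G# minor down to A minor is a major seventh; each chord root moves by that interval while the quality stays the same.
D#7: root D# down a major seventh → E, giving E7.
C#maj: root C# down a major seventh → D, giving Dmaj.
A#sus: root A# down a major seventh → B, giving Bsus.
C#min: root C# down a major seventh → D, giving Dmin.
D#m6: root D# down a major seventh → E, giving Em6.
Amin7: root A down a major seventh → Bb, giving Bbmin7.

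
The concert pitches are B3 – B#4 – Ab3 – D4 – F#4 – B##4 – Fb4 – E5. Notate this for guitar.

The guitar sounds a perfect octave below written, so the written part must be a perfect octave above concert — transpose each note up.
B3 → B4
B#4 → B#5
Ab3 → Ab4
D4 → D5
F#4 → F#5
B##4 → B##5
Fb4 → Fb5
E5 → E6

B4 B#5 Ab4 D5 F#5 B##5 Fb5 E6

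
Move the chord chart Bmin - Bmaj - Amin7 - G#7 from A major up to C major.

Dmin Dmaj Cmin7 B7

A major up to C major is a minor third; each chord root moves by that interval while the quality stays the same.
Bmin: root B up a minor third → D, giving Dmin.
Bmaj: root B up a minor third → D, giving Dmaj.
Amin7: root A up a minor third → C, giving Cmin7.
G#7: root G# up a minor third → B, giving B7.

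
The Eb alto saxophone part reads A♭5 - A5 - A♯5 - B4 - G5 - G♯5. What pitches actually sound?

Cb5 C5 C#5 D4 Bb4 B4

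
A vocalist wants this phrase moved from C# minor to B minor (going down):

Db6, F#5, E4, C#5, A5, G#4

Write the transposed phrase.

Cb6 E5 D4 B4 G5 F#4

C# minor to B minor down is a major second, so every note moves down by that interval.
Db6 to Cb6
F#5 to E5
E4 to D4
C#5 to B4
A5 to G5
G#4 to F#4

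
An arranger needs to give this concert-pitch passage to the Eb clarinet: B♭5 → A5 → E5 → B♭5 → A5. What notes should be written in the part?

The Eb clarinet sounds a minor third above written, so the written part must be a minor third below concert — transpose each note down.
Bb5 -> G5
A5 -> F#5
E5 -> C#5
Bb5 -> G5
A5 -> F#5

G5 F#5 C#5 G5 F#5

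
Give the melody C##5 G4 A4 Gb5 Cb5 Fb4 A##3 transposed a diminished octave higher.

C##5 gives C#6
G4 gives Gb5
A4 gives Ab5
Gb5 gives Gbb6
Cb5 gives Cbb6
Fb4 gives Fbb5
A##3 gives A#4

C#6 Gb5 Ab5 Gbb6 Cbb6 Fbb5 A#4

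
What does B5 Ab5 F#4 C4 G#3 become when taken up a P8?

B5 → B6
Ab5 → Ab6
F#4 → F#5
C4 → C5
G#3 → G#4

B6 Ab6 F#5 C5 G#4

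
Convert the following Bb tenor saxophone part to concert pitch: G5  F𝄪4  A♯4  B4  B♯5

F4 E#3 G#3 A3 A#4

Written C4 on the Bb tenor saxophone sounds as Bb2, a major ninth lower; apply that shift to every note.
G5 becomes F4
F##4 becomes E#3
A#4 becomes G#3
B4 becomes A3
B#5 becomes A#4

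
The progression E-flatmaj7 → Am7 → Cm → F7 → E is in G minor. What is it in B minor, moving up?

Gmaj7 C#m7 Em A7 G#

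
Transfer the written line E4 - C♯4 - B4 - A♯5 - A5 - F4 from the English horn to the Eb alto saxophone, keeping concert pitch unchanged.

First find concert pitch: the English horn sounds a perfect fifth below written, so E4 C♯4 B4 A♯5 A5 F4 sounds A3 F#3 E4 D#5 D5 Bb3.
Then write for Eb alto saxophone: it sounds a major sixth below written, so the part must be a major sixth above concert.
A3 → F#4
F#3 → D#4
E4 → C#5
D#5 → B#5
D5 → B5
Bb3 → G4

F#4 D#4 C#5 B#5 B5 G4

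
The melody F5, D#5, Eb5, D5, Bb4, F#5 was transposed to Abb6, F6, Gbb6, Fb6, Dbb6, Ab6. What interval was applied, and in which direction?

up a diminished tenth

Take the first pair: F5 → Abb6. F to A spans 10 letter names, so the interval is some kind of tenth.
F5 to Abb6 is 14 semitones, which makes it a diminished tenth; the second version is higher, so the direction is up.
Checking another pair — F#5 → Ab6 — gives the same interval.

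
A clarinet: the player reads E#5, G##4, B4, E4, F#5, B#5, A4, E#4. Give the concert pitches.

C##5 E##4 G#4 C#4 D#5 G##5 F#4 C##4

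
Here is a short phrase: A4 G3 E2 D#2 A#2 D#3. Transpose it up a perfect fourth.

D5 C4 A2 G#2 D#3 G#3

A4 becomes D5
G3 becomes C4
E2 becomes A2
D#2 becomes G#2
A#2 becomes D#3
D#3 becomes G#3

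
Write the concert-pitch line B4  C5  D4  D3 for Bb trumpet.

C#5 D5 E4 E3

Written C4 sounds as Bb3 on the Bb trumpet, so concert pitches are written a major second up.
B4 -> C#5
C5 -> D5
D4 -> E4
D3 -> E3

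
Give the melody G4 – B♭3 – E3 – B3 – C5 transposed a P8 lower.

G4 to G3
Bb3 to Bb2
E3 to E2
B3 to B2
C5 to C4

G3 Bb2 E2 B2 C4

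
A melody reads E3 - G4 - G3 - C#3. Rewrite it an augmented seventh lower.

Fb2 Abb3 Abb2 Db2

E3 becomes Fb2
G4 becomes Abb3
G3 becomes Abb2
C#3 becomes Db2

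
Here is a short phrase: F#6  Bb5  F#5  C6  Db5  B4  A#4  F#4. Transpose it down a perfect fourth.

C#6 F5 C#5 G5 Ab4 F#4 E#4 C#4

F#6 -> C#6
Bb5 -> F5
F#5 -> C#5
C6 -> G5
Db5 -> Ab4
B4 -> F#4
A#4 -> E#4
F#4 -> C#4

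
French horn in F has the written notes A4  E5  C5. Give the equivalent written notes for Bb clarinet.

E4 B4 G4

First find concert pitch: the French horn in F sounds a perfect fifth below written, so A4 E5 C5 sounds D4 A4 F4.
Then write for Bb clarinet: it sounds a major second below written, so the part must be a major second above concert.
D4 → E4
A4 → B4
F4 → G4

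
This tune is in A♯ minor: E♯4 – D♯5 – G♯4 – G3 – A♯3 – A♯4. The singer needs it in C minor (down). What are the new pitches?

From A♯ down to C is an augmented sixth; apply that to each pitch.
E#4 → G3
D#5 → F4
G#4 → Bb3
G3 → Bbb2
A#3 → C3
A#4 → C4

G3 F4 Bb3 Bbb2 C3 C4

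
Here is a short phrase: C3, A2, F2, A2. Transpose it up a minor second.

C3 up a minor second is Db3.
A2: a second up reaches B, and 1 semitone makes it Bb2.
F2 up a minor second is Gb2.
A2 up a minor second is Bb2.

Db3 Bb2 Gb2 Bb2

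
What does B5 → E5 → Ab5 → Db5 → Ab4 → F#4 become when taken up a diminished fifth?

F6 Bb5 Ebb6 Abb5 Ebb5 C5

B5: a fifth up reaches F, and 6 semitones makes it F6.
A diminished fifth up from E5 gives Bb5.
Ab5 up a diminished fifth is Ebb6.
Db5 up a diminished fifth is Abb5.
Ab4 up a diminished fifth is Ebb5.
F#4 up a diminished fifth is C5.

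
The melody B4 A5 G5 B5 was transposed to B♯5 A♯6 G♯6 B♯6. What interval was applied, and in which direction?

up an augmented octave

From B4 to B#5 is 8 letter names — an octave of some quality.
B4 to B#5 is 13 semitones, which makes it an augmented octave; the second version is higher, so the direction is up.
Checking another pair — B5 → B#6 — gives the same interval.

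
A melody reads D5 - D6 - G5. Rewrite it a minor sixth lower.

F#4 F#5 B4

D5 becomes F#4
D6 becomes F#5
G5 becomes B4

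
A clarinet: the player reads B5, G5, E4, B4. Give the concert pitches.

G#5 E5 C#4 G#4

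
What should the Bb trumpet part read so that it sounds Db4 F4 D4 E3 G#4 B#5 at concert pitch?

The Bb trumpet sounds a major second below written, so the written part must be a major second above concert — transpose each note up.
Db4 to Eb4
F4 to G4
D4 to E4
E3 to F#3
G#4 to A#4
B#5 to C##6

Eb4 G4 E4 F#3 A#4 C##6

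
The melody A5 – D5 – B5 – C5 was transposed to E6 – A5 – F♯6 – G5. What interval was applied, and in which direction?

From A5 to E6 is 5 letter names — a fifth of some quality.
A5 to E6 is 7 semitones, which makes it a perfect fifth; the second version is higher, so the direction is up.
Checking another pair — C5 → G5 — gives the same interval.

up a perfect fifth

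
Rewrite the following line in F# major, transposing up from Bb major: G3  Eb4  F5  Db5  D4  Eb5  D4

D#4 B4 C#6 A5 A#4 B5 A#4

From Bb up to F# is an augmented fifth; apply that to each pitch.
G3 to D#4
Eb4 to B4
F5 to C#6
Db5 to A5
D4 to A#4
Eb5 to B5
D4 to A#4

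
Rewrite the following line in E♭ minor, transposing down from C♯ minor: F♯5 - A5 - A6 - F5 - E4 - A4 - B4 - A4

Ab4 Cb5 Cb6 Abb4 Gb3 Cb4 Db4 Cb4

From C♯ down to E♭ is an augmented sixth; apply that to each pitch.
F#5 -> Ab4
A5 -> Cb5
A6 -> Cb6
F5 -> Abb4
E4 -> Gb3
A4 -> Cb4
B4 -> Db4
A4 -> Cb4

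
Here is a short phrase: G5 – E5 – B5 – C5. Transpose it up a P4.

C6 A5 E6 F5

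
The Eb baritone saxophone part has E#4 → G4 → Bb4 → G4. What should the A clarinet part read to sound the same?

First find concert pitch: the Eb baritone saxophone sounds a major thirteenth below written, so E#4 G4 Bb4 G4 sounds G#2 Bb2 Db3 Bb2.
Then write for A clarinet: it sounds a minor third below written, so the part must be a minor third above concert.
G#2 → B2
Bb2 → Db3
Db3 → Fb3
Bb2 → Db3

B2 Db3 Fb3 Db3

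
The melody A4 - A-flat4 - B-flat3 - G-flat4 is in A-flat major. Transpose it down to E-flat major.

A-flat major to E-flat major down is a perfect fourth, so every note moves down by that interval.
A4 becomes E4
Ab4 becomes Eb4
Bb3 becomes F3
Gb4 becomes Db4

E4 Eb4 F3 Db4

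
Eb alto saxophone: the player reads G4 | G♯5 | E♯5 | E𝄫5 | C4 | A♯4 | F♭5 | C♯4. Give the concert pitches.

Bb3 B4 G#4 Gbb4 Eb3 C#4 Abb4 E3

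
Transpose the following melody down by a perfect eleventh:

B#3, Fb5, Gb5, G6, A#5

A perfect eleventh down from B#3 gives F##2.
Fb5: an eleventh down reaches C, and 17 semitones makes it Cb4.
Gb5: an eleventh down reaches D, and 17 semitones makes it Db4.
G6 down a perfect eleventh is D5.
A#5 down a perfect eleventh is E#4.

F##2 Cb4 Db4 D5 E#4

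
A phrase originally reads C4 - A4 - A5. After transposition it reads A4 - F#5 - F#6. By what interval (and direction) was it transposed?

Take the first pair: C4 → A4. C to A spans 6 letter names, so the interval is some kind of sixth.
C4 to A4 is 9 semitones, which makes it a major sixth; the second version is higher, so the direction is up.
Checking another pair — A5 → F#6 — gives the same interval.

up a major sixth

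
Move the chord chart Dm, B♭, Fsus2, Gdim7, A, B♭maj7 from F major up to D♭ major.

F major up to D♭ major is a minor sixth; each chord root moves by that interval while the quality stays the same.
Dm: root D up a minor sixth → Bb, giving Bbm.
B♭: root B♭ up a minor sixth → Gb, giving Gb.
Fsus2: root F up a minor sixth → Db, giving Dbsus2.
Gdim7: root G up a minor sixth → Eb, giving Ebdim7.
A: root A up a minor sixth → F, giving F.
B♭maj7: root B♭ up a minor sixth → Gb, giving Gbmaj7.

Bbm Gb Dbsus2 Ebdim7 F Gbmaj7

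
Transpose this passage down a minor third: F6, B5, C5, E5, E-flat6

D6 G#5 A4 C#5 C6

F6 → D6
B5 → G#5
C5 → A4
E5 → C#5
Eb6 → C6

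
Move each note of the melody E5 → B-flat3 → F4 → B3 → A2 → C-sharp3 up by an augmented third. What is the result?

G##5 D#4 A#4 D##4 C##3 E##3

An augmented third up from E5 gives G##5.
An augmented third up from Bb3 gives D#4.
An augmented third up from F4 gives A#4.
B3 up an augmented third is D##4.
A2 up an augmented third is C##3.
An augmented third up from C#3 gives E##3.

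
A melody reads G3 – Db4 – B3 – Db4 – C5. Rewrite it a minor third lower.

E3 Bb3 G#3 Bb3 A4

A minor third down from G3 gives E3.
Db4: a third down reaches B, and 3 semitones makes it Bb3.
B3: a third down reaches G, and 3 semitones makes it G#3.
Db4: a third down reaches B, and 3 semitones makes it Bb3.
A minor third down from C5 gives A4.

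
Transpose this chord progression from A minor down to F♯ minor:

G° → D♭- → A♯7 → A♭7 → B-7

E° Bb- F##7 F7 G#-7

A minor down to F♯ minor is a minor third; each chord root moves by that interval while the quality stays the same.
G°: root G down a minor third → E, giving E°.
D♭-: root D♭ down a minor third → Bb, giving Bb-.
A♯7: root A♯ down a minor third → F##, giving F##7.
A♭7: root A♭ down a minor third → F, giving F7.
B-7: root B down a minor third → G#, giving G#-7.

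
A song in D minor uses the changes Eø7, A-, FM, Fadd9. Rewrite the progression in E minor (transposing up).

F#ø7 B- GM Gadd9

D minor up to E minor is a major second; each chord root moves by that interval while the quality stays the same.
Eø7: root E up a major second → F#, giving F#ø7.
A-: root A up a major second → B, giving B-.
FM: root F up a major second → G, giving GM.
Fadd9: root F up a major second → G, giving Gadd9.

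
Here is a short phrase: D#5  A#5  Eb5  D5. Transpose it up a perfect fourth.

G#5 D#6 Ab5 G5

D#5 -> G#5
A#5 -> D#6
Eb5 -> Ab5
D5 -> G5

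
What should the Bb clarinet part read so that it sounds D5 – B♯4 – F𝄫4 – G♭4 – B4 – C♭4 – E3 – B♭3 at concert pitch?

E5 C##5 Gbb4 Ab4 C#5 Db4 F#3 C4

Written C4 sounds as Bb3 on the Bb clarinet, so concert pitches are written a major second up.
D5 gives E5
B#4 gives C##5
Fbb4 gives Gbb4
Gb4 gives Ab4
B4 gives C#5
Cb4 gives Db4
E3 gives F#3
Bb3 gives C4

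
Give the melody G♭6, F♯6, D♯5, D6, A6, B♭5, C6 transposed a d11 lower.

D5 C##5 A##3 A#4 E#5 F#4 G#4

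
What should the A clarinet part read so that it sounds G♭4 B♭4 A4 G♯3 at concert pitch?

Bbb4 Db5 C5 B3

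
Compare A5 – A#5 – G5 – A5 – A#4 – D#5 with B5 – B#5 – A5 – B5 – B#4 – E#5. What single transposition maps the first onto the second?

up a major second

Take the first pair: A5 → B5. A to B spans 2 letter names, so the interval is some kind of second.
A5 to B5 is 2 semitones, which makes it a major second; the second version is higher, so the direction is up.
Checking another pair — D#5 → E#5 — gives the same interval.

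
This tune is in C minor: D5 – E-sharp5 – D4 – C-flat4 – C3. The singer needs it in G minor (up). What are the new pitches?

A5 B#5 A4 Gb4 G3

From C up to G is a perfect fifth; apply that to each pitch.
D5 becomes A5
E#5 becomes B#5
D4 becomes A4
Cb4 becomes Gb4
C3 becomes G3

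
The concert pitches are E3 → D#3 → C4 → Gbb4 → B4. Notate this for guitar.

E4 D#4 C5 Gbb5 B5

The guitar sounds a perfect octave below written, so the written part must be a perfect octave above concert — transpose each note up.
E3 gives E4
D#3 gives D#4
C4 gives C5
Gbb4 gives Gbb5
B4 gives B5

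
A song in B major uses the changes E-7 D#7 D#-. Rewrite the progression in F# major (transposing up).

B major up to F# major is a perfect fifth; each chord root moves by that interval while the quality stays the same.
E-7: root E up a perfect fifth → B, giving B-7.
D#7: root D# up a perfect fifth → A#, giving A#7.
D#-: root D# up a perfect fifth → A#, giving A#-.

B-7 A#7 A#-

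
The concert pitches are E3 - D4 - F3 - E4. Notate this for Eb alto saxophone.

C#4 B4 D4 C#5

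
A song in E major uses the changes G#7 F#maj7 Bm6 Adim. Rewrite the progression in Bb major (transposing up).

D7 Cmaj7 Fm6 Ebdim

E major up to Bb major is a diminished fifth; each chord root moves by that interval while the quality stays the same.
G#7: root G# up a diminished fifth → D, giving D7.
F#maj7: root F# up a diminished fifth → C, giving Cmaj7.
Bm6: root B up a diminished fifth → F, giving Fm6.
Adim: root A up a diminished fifth → Eb, giving Ebdim.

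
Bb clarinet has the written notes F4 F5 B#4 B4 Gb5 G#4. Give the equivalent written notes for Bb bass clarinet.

First find concert pitch: the Bb clarinet sounds a major second below written, so F4 F5 B#4 B4 Gb5 G#4 sounds Eb4 Eb5 A#4 A4 Fb5 F#4.
Then write for Bb bass clarinet: it sounds a major ninth below written, so the part must be a major ninth above concert.
Eb4 → F5
Eb5 → F6
A#4 → B#5
A4 → B5
Fb5 → Gb6
F#4 → G#5

F5 F6 B#5 B5 Gb6 G#5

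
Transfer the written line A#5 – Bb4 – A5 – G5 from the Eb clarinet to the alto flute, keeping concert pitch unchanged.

First find concert pitch: the Eb clarinet sounds a minor third above written, so A#5 Bb4 A5 G5 sounds C#6 Db5 C6 Bb5.
Then write for alto flute: it sounds a perfect fourth below written, so the part must be a perfect fourth above concert.
C#6 → F#6
Db5 → Gb5
C6 → F6
Bb5 → Eb6

F#6 Gb5 F6 Eb6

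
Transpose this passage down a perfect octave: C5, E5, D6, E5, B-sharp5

C4 E4 D5 E4 B#4

C5 -> C4
E5 -> E4
D6 -> D5
E5 -> E4
B#5 -> B#4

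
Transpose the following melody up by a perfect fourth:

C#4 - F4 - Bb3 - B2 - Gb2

C#4 to F#4
F4 to Bb4
Bb3 to Eb4
B2 to E3
Gb2 to Cb3

F#4 Bb4 Eb4 E3 Cb3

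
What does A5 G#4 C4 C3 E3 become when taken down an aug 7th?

A5 to Bbb4
G#4 to Ab3
C4 to Dbb3
C3 to Dbb2
E3 to Fb2

Bbb4 Ab3 Dbb3 Dbb2 Fb2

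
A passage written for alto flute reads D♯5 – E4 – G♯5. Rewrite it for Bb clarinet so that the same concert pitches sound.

First find concert pitch: the alto flute sounds a perfect fourth below written, so D♯5 E4 G♯5 sounds A#4 B3 D#5.
Then write for Bb clarinet: it sounds a major second below written, so the part must be a major second above concert.
A#4 → B#4
B3 → C#4
D#5 → E#5

B#4 C#4 E#5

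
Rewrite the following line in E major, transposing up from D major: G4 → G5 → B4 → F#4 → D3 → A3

A4 A5 C#5 G#4 E3 B3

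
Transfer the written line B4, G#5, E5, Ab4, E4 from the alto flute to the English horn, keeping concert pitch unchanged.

C#5 A#5 F#5 Bb4 F#4

First find concert pitch: the alto flute sounds a perfect fourth below written, so B4 G#5 E5 Ab4 E4 sounds F#4 D#5 B4 Eb4 B3.
Then write for English horn: it sounds a perfect fifth below written, so the part must be a perfect fifth above concert.
F#4 → C#5
D#5 → A#5
B4 → F#5
Eb4 → Bb4
B3 → F#4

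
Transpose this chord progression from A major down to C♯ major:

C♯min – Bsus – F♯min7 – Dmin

A major down to C♯ major is a minor sixth; each chord root moves by that interval while the quality stays the same.
C♯min: root C♯ down a minor sixth → E#, giving E#min.
Bsus: root B down a minor sixth → D#, giving D#sus.
F♯min7: root F♯ down a minor sixth → A#, giving A#min7.
Dmin: root D down a minor sixth → F#, giving F#min.

E#min D#sus A#min7 F#min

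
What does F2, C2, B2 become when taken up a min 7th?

F2 -> Eb3
C2 -> Bb2
B2 -> A3

Eb3 Bb2 A3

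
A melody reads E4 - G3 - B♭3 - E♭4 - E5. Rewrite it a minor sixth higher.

E4 -> C5
G3 -> Eb4
Bb3 -> Gb4
Eb4 -> Cb5
E5 -> C6

C5 Eb4 Gb4 Cb5 C6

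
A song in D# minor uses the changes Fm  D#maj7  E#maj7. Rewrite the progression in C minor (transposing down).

Ebbm Cmaj7 Dmaj7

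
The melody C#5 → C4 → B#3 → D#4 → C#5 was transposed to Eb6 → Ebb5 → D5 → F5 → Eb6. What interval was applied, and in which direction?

up a diminished tenth

From C#5 to Eb6 is 10 letter names — a tenth of some quality.
C#5 to Eb6 is 14 semitones, which makes it a diminished tenth; the second version is higher, so the direction is up.
Checking another pair — C#5 → Eb6 — gives the same interval.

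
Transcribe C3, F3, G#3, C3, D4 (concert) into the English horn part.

G3 C4 D#4 G3 A4

Written C4 sounds as F3 on the English horn, so concert pitches are written a perfect fifth up.
C3 gives G3
F3 gives C4
G#3 gives D#4
C3 gives G3
D4 gives A4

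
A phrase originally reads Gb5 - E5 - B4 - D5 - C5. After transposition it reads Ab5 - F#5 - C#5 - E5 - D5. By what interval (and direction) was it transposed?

Take the first pair: Gb5 → Ab5. G to A spans 2 letter names, so the interval is some kind of second.
Gb5 to Ab5 is 2 semitones, which makes it a major second; the second version is higher, so the direction is up.
Checking another pair — C5 → D5 — gives the same interval.

up a major second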